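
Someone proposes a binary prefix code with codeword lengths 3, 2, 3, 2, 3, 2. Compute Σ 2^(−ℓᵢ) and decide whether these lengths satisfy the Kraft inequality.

With common denominator 2^3 = 8: Σ 2^(−ℓᵢ) = 1/8 + 2/8 + 1/8 + 2/8 + 1/8 + 2/8 = 9/8 = 1.125.
Kraft's inequality requires Σ ≤ 1; here Σ = 1.125 > 1, so no such prefix code exists.

1.125; no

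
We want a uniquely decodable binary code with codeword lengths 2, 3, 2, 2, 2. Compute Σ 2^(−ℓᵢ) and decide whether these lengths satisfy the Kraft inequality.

1.125; no

With common denominator 2^3 = 8: Σ 2^(−ℓᵢ) = 2/8 + 1/8 + 2/8 + 2/8 + 2/8 = 9/8 = 1.125.
Kraft's inequality requires Σ ≤ 1; here Σ = 1.125 > 1, so no such prefix code exists.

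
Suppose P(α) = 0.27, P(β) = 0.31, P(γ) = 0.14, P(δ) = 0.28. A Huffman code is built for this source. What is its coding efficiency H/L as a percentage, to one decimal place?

97.3%

Entropy H = −Σ p log₂ p ≈ 1.9451 bits.
Huffman merges: 7/50+27/100→41/100; 7/25+31/100→59/100; 41/100+59/100→1. L = 2 ≈ 2.0000.
Efficiency = H/L = 1.9451/2.0000 = 97.3%.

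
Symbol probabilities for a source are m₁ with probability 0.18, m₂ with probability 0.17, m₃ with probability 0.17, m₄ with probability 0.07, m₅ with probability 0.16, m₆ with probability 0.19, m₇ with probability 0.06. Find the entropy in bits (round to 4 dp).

2.7048 bits

H = −Σ pᵢ log₂ pᵢ.
−0.18·log₂(0.18) = 0.4453
−0.17·log₂(0.17) = 0.4346
−0.17·log₂(0.17) = 0.4346
−0.07·log₂(0.07) = 0.2686
−0.16·log₂(0.16) = 0.4230
−0.19·log₂(0.19) = 0.4552
−0.06·log₂(0.06) = 0.2435
Sum ≈ 2.7048 → 2.7048 bits.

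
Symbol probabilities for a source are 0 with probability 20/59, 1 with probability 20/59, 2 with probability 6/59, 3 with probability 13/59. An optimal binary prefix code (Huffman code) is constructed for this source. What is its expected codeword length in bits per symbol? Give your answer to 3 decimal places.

1.983 bits/symbol

Repeatedly combine the two least-probable nodes; the expected code length is the sum of the merged weights.
merge 6/59 + 13/59 → 19/59
merge 19/59 + 20/59 → 39/59
merge 20/59 + 39/59 → 1
L = 19/59 + 39/59 + 1 = 117/59 ≈ 1.983 bits/symbol.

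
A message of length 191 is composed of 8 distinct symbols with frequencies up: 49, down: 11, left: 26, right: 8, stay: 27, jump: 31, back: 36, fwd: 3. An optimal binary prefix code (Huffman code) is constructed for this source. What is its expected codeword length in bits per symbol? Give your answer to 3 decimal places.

Probabilities are the counts divided by 191.
Repeatedly combine the two least-probable nodes; the expected code length is the sum of the merged weights.
merge 3/191 + 8/191 → 11/191
merge 11/191 + 11/191 → 22/191
merge 22/191 + 26/191 → 48/191
merge 27/191 + 31/191 → 58/191
merge 36/191 + 48/191 → 84/191
merge 49/191 + 58/191 → 107/191
merge 84/191 + 107/191 → 1
L = 11/191 + 22/191 + 48/191 + 58/191 + 84/191 + 107/191 + 1 = 521/191 ≈ 2.728 bits/symbol.

2.728 bits/symbol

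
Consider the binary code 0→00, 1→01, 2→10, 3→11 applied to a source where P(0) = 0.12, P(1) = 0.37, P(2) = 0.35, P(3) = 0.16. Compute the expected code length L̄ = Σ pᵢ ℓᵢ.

L̄ = Σ pᵢ·ℓᵢ = 0.12·2 + 0.37·2 + 0.35·2 + 0.16·2 = 2 bits/symbol.

2 bits/symbol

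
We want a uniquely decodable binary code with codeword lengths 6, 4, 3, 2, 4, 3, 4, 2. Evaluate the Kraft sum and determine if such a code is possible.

With common denominator 2^6 = 64: Σ 2^(−ℓᵢ) = 1/64 + 4/64 + 8/64 + 16/64 + 4/64 + 8/64 + 4/64 + 16/64 = 61/64 = 0.953125.
Kraft's inequality requires Σ ≤ 1; here Σ = 0.953125 ≤ 1, so such a prefix code exists.

0.953125; yes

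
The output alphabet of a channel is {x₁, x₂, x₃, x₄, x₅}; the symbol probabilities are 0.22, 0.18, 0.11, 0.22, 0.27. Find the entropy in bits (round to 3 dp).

2.267 bits

H = −Σ pᵢ log₂ pᵢ.
−0.22·log₂(0.22) = 0.4806
−0.18·log₂(0.18) = 0.4453
−0.11·log₂(0.11) = 0.3503
−0.22·log₂(0.22) = 0.4806
−0.27·log₂(0.27) = 0.5100
Sum ≈ 2.2668 → 2.267 bits.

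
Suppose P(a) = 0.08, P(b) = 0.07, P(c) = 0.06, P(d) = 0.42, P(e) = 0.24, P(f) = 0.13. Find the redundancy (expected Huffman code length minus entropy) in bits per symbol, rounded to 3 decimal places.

Entropy H = −Σ p log₂ p ≈ 2.2060 bits.
Huffman merges: 3/50+7/100→13/100; 2/25+13/100→21/100; 13/100+21/100→17/50; 6/25+17/50→29/50; 21/50+29/50→1. L = 113/50 ≈ 2.2600.
L − H = 2.2600 − 2.2060 = 0.054 bits.

0.054 bits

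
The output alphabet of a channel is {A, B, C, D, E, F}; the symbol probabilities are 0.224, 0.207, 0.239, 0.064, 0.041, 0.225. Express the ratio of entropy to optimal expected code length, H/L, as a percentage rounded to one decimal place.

Entropy H = −Σ p log₂ p ≈ 2.3743 bits.
Huffman merges: 41/1000+8/125→21/200; 21/200+207/1000→39/125; 28/125+9/40→449/1000; 239/1000+39/125→551/1000; 449/1000+551/1000→1. L = 2417/1000 ≈ 2.4170.
Efficiency = H/L = 2.3743/2.4170 = 98.2%.

98.2%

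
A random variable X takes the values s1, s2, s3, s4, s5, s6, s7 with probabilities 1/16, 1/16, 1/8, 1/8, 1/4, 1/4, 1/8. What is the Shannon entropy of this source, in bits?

Each probability is a power of 1/2, so log₂(1/p) is an integer.
H = Σ p·log₂(1/p) = 1/16·4 + 1/16·4 + 1/8·3 + 1/8·3 + 1/4·2 + 1/4·2 + 1/8·3 = 2.625 bits.

2.625 bits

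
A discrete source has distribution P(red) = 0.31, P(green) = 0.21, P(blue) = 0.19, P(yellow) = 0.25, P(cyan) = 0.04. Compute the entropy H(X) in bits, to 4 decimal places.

H = −Σ pᵢ log₂ pᵢ.
−0.31·log₂(0.31) = 0.5238
−0.21·log₂(0.21) = 0.4728
−0.19·log₂(0.19) = 0.4552
−0.25·log₂(0.25) = 0.5000
−0.04·log₂(0.04) = 0.1858
Sum ≈ 2.1376 → 2.1376 bits.

2.1376 bits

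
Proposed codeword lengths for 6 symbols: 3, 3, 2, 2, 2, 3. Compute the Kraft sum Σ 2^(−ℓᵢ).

With common denominator 2^3 = 8: Σ 2^(−ℓᵢ) = 1/8 + 1/8 + 2/8 + 2/8 + 2/8 + 1/8 = 9/8 = 1.125.

1.125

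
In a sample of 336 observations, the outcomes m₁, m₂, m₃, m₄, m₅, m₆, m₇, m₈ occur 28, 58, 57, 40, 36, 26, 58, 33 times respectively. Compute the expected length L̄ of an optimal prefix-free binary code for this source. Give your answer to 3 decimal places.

Probabilities are the counts divided by 336.
Repeatedly combine the two least-probable nodes; the expected code length is the sum of the merged weights.
merge 13/168 + 1/12 → 9/56
merge 11/112 + 3/28 → 23/112
merge 5/42 + 9/56 → 47/168
merge 19/112 + 29/168 → 115/336
merge 29/168 + 23/112 → 127/336
merge 47/168 + 115/336 → 209/336
merge 127/336 + 209/336 → 1
L = 9/56 + 23/112 + 47/168 + 115/336 + 127/336 + 209/336 + 1 = 251/84 ≈ 2.988 bits/symbol.

2.988 bits/symbol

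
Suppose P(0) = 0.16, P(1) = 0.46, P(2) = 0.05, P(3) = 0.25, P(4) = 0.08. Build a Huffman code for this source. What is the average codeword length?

Repeatedly combine the two least-probable nodes; the expected code length is the sum of the merged weights.
merge 1/20 + 2/25 → 13/100
merge 13/100 + 4/25 → 29/100
merge 1/4 + 29/100 → 27/50
merge 23/50 + 27/50 → 1
L = 13/100 + 29/100 + 27/50 + 1 = 49/25 = 1.96 bits/symbol.

1.96 bits/symbol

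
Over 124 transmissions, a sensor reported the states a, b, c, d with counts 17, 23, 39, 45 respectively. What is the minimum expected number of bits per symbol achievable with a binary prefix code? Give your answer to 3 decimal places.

Probabilities are the counts divided by 124.
Repeatedly combine the two least-probable nodes; the expected code length is the sum of the merged weights.
merge 17/124 + 23/124 → 10/31
merge 39/124 + 10/31 → 79/124
merge 45/124 + 79/124 → 1
L = 10/31 + 79/124 + 1 = 243/124 ≈ 1.960 bits/symbol.

1.960 bits/symbol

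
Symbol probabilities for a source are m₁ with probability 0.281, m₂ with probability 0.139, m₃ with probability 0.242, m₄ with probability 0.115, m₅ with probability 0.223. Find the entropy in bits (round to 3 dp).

2.247 bits

H = −Σ pᵢ log₂ pᵢ.
−0.281·log₂(0.281) = 0.5146
−0.139·log₂(0.139) = 0.3957
−0.242·log₂(0.242) = 0.4954
−0.115·log₂(0.115) = 0.3588
−0.223·log₂(0.223) = 0.4828
Sum ≈ 2.2473 → 2.247 bits.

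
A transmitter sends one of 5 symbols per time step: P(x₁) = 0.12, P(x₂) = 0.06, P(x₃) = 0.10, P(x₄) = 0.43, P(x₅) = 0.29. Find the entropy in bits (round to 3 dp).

1.984 bits

H = −Σ pᵢ log₂ pᵢ.
−0.12·log₂(0.12) = 0.3671
−0.06·log₂(0.06) = 0.2435
−0.10·log₂(0.10) = 0.3322
−0.43·log₂(0.43) = 0.5236
−0.29·log₂(0.29) = 0.5179
Sum ≈ 1.9843 → 1.984 bits.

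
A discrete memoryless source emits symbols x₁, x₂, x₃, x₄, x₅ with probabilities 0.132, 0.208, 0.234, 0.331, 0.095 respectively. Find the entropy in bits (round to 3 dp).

H = −Σ pᵢ log₂ pᵢ.
−0.132·log₂(0.132) = 0.3856
−0.208·log₂(0.208) = 0.4712
−0.234·log₂(0.234) = 0.4903
−0.331·log₂(0.331) = 0.5280
−0.095·log₂(0.095) = 0.3226
Sum ≈ 2.1977 → 2.198 bits.

2.198 bits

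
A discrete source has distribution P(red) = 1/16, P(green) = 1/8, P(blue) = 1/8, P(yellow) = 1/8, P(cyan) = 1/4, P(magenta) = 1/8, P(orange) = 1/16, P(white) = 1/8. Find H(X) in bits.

2.875 bits

Each probability is a power of 1/2, so log₂(1/p) is an integer.
H = Σ p·log₂(1/p) = 1/16·4 + 1/8·3 + 1/8·3 + 1/8·3 + 1/4·2 + 1/8·3 + 1/16·4 + 1/8·3 = 2.875 bits.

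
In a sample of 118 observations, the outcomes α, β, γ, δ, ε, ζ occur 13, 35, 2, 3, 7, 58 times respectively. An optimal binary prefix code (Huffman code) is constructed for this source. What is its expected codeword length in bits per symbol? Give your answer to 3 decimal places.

Probabilities are the counts divided by 118.
Repeatedly combine the two least-probable nodes; the expected code length is the sum of the merged weights.
merge 1/59 + 3/118 → 5/118
merge 5/118 + 7/118 → 6/59
merge 6/59 + 13/118 → 25/118
merge 25/118 + 35/118 → 30/59
merge 29/59 + 30/59 → 1
L = 5/118 + 6/59 + 25/118 + 30/59 + 1 = 110/59 ≈ 1.864 bits/symbol.

1.864 bits/symbol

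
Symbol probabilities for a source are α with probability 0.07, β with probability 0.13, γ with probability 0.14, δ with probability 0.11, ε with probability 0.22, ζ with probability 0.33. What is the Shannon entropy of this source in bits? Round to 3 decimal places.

2.407 bits

H = −Σ pᵢ log₂ pᵢ.
−0.07·log₂(0.07) = 0.2686
−0.13·log₂(0.13) = 0.3826
−0.14·log₂(0.14) = 0.3971
−0.11·log₂(0.11) = 0.3503
−0.22·log₂(0.22) = 0.4806
−0.33·log₂(0.33) = 0.5278
Sum ≈ 2.4070 → 2.407 bits.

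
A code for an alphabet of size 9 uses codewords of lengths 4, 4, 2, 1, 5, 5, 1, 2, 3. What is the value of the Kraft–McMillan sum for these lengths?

1.8125

With common denominator 2^5 = 32: Σ 2^(−ℓᵢ) = 2/32 + 2/32 + 8/32 + 16/32 + 1/32 + 1/32 + 16/32 + 8/32 + 4/32 = 58/32 = 1.8125.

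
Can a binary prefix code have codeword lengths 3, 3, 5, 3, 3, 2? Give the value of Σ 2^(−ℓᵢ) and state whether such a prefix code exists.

With common denominator 2^5 = 32: Σ 2^(−ℓᵢ) = 4/32 + 4/32 + 1/32 + 4/32 + 4/32 + 8/32 = 25/32 = 0.78125.
Kraft's inequality requires Σ ≤ 1; here Σ = 0.78125 ≤ 1, so such a prefix code exists.

0.78125; yes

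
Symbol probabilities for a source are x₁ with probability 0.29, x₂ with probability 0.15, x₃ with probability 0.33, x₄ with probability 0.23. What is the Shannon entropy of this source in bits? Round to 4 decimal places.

1.9439 bits

H = −Σ pᵢ log₂ pᵢ.
−0.29·log₂(0.29) = 0.5179
−0.15·log₂(0.15) = 0.4105
−0.33·log₂(0.33) = 0.5278
−0.23·log₂(0.23) = 0.4877
Sum ≈ 1.9439 → 1.9439 bits.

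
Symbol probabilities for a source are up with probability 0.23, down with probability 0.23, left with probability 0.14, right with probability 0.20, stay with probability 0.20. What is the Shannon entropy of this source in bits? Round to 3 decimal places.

H = −Σ pᵢ log₂ pᵢ.
−0.23·log₂(0.23) = 0.4877
−0.23·log₂(0.23) = 0.4877
−0.14·log₂(0.14) = 0.3971
−0.20·log₂(0.20) = 0.4644
−0.20·log₂(0.20) = 0.4644
Sum ≈ 2.3012 → 2.301 bits.

2.301 bits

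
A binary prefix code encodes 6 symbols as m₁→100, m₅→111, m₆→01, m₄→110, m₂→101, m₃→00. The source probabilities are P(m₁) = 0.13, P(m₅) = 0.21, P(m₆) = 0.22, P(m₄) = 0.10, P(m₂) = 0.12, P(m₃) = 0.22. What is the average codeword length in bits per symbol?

2.56 bits/symbol

L̄ = Σ pᵢ·ℓᵢ = 0.13·3 + 0.21·3 + 0.22·2 + 0.10·3 + 0.12·3 + 0.22·2 = 2.56 bits/symbol.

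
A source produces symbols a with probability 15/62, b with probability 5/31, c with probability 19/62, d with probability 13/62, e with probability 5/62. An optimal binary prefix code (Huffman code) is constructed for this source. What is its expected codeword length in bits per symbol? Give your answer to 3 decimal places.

Repeatedly combine the two least-probable nodes; the expected code length is the sum of the merged weights.
merge 5/62 + 5/31 → 15/62
merge 13/62 + 15/62 → 14/31
merge 15/62 + 19/62 → 17/31
merge 14/31 + 17/31 → 1
L = 15/62 + 14/31 + 17/31 + 1 = 139/62 ≈ 2.242 bits/symbol.

2.242 bits/symbol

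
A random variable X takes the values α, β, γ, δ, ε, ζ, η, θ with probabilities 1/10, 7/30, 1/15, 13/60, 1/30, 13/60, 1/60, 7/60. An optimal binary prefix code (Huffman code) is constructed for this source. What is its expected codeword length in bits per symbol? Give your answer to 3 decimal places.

2.717 bits/symbol

Repeatedly combine the two least-probable nodes; the expected code length is the sum of the merged weights.
merge 1/60 + 1/30 → 1/20
merge 1/20 + 1/15 → 7/60
merge 1/10 + 7/60 → 13/60
merge 7/60 + 13/60 → 1/3
merge 13/60 + 13/60 → 13/30
merge 7/30 + 1/3 → 17/30
merge 13/30 + 17/30 → 1
L = 1/20 + 7/60 + 13/60 + 1/3 + 13/30 + 17/30 + 1 = 163/60 ≈ 2.717 bits/symbol.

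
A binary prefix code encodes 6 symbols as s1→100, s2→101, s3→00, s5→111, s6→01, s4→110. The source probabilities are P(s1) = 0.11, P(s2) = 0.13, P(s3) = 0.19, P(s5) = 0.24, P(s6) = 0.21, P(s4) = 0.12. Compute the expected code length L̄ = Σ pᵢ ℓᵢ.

2.6 bits/symbol

L̄ = Σ pᵢ·ℓᵢ = 0.11·3 + 0.13·3 + 0.19·2 + 0.24·3 + 0.21·2 + 0.12·3 = 2.6 bits/symbol.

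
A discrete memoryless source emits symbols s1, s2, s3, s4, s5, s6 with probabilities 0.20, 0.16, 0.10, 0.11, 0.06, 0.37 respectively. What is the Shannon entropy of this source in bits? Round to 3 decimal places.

H = −Σ pᵢ log₂ pᵢ.
−0.20·log₂(0.20) = 0.4644
−0.16·log₂(0.16) = 0.4230
−0.10·log₂(0.10) = 0.3322
−0.11·log₂(0.11) = 0.3503
−0.06·log₂(0.06) = 0.2435
−0.37·log₂(0.37) = 0.5307
Sum ≈ 2.3441 → 2.344 bits.

2.344 bits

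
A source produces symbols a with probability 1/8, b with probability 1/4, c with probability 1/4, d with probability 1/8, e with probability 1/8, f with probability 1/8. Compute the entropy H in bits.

Each probability is a power of 1/2, so log₂(1/p) is an integer.
H = Σ p·log₂(1/p) = 1/8·3 + 1/4·2 + 1/4·2 + 1/8·3 + 1/8·3 + 1/8·3 = 2.5 bits.

2.5 bits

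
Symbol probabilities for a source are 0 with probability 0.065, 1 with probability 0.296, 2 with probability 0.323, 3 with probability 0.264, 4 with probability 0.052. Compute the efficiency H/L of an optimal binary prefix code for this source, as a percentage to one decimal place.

96.0%

Entropy H = −Σ p log₂ p ≈ 2.0319 bits.
Huffman merges: 13/250+13/200→117/1000; 117/1000+33/125→381/1000; 37/125+323/1000→619/1000; 381/1000+619/1000→1. L = 2117/1000 ≈ 2.1170.
Efficiency = H/L = 2.0319/2.1170 = 96.0%.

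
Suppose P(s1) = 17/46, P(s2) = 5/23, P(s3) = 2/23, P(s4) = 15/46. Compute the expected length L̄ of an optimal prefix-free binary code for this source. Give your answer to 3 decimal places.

Repeatedly combine the two least-probable nodes; the expected code length is the sum of the merged weights.
merge 2/23 + 5/23 → 7/23
merge 7/23 + 15/46 → 29/46
merge 17/46 + 29/46 → 1
L = 7/23 + 29/46 + 1 = 89/46 ≈ 1.935 bits/symbol.

1.935 bits/symbol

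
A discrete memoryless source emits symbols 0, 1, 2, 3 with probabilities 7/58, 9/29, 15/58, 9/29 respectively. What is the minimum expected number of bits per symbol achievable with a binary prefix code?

Repeatedly combine the two least-probable nodes; the expected code length is the sum of the merged weights.
merge 7/58 + 15/58 → 11/29
merge 9/29 + 9/29 → 18/29
merge 11/29 + 18/29 → 1
L = 11/29 + 18/29 + 1 = 2 bits/symbol.

2 bits/symbol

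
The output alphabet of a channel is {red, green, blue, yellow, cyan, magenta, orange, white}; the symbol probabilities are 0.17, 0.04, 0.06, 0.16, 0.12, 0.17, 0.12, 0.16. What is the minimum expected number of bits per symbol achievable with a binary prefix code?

Repeatedly combine the two least-probable nodes; the expected code length is the sum of the merged weights.
merge 1/25 + 3/50 → 1/10
merge 1/10 + 3/25 → 11/50
merge 3/25 + 4/25 → 7/25
merge 4/25 + 17/100 → 33/100
merge 17/100 + 11/50 → 39/100
merge 7/25 + 33/100 → 61/100
merge 39/100 + 61/100 → 1
L = 1/10 + 11/50 + 7/25 + 33/100 + 39/100 + 61/100 + 1 = 293/100 = 2.93 bits/symbol.

2.93 bits/symbol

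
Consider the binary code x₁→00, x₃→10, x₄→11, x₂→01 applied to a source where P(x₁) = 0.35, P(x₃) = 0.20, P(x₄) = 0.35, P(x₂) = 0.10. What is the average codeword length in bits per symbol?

L̄ = Σ pᵢ·ℓᵢ = 0.35·2 + 0.20·2 + 0.35·2 + 0.10·2 = 2 bits/symbol.

2 bits/symbol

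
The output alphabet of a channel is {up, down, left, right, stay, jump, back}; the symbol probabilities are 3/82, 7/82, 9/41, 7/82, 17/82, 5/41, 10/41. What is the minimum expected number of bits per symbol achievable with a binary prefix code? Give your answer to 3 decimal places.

2.659 bits/symbol

Repeatedly combine the two least-probable nodes; the expected code length is the sum of the merged weights.
merge 3/82 + 7/82 → 5/41
merge 7/82 + 5/41 → 17/82
merge 5/41 + 17/82 → 27/82
merge 17/82 + 9/41 → 35/82
merge 10/41 + 27/82 → 47/82
merge 35/82 + 47/82 → 1
L = 5/41 + 17/82 + 27/82 + 35/82 + 47/82 + 1 = 109/41 ≈ 2.659 bits/symbol.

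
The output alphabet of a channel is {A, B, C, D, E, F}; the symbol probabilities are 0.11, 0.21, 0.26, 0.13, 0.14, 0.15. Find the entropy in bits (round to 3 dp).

H = −Σ pᵢ log₂ pᵢ.
−0.11·log₂(0.11) = 0.3503
−0.21·log₂(0.21) = 0.4728
−0.26·log₂(0.26) = 0.5053
−0.13·log₂(0.13) = 0.3826
−0.14·log₂(0.14) = 0.3971
−0.15·log₂(0.15) = 0.4105
Sum ≈ 2.5187 → 2.519 bits.

2.519 bits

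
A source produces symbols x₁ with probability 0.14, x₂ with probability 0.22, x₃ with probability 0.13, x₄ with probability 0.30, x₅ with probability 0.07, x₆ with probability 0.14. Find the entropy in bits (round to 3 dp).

2.447 bits

H = −Σ pᵢ log₂ pᵢ.
−0.14·log₂(0.14) = 0.3971
−0.22·log₂(0.22) = 0.4806
−0.13·log₂(0.13) = 0.3826
−0.30·log₂(0.30) = 0.5211
−0.07·log₂(0.07) = 0.2686
−0.14·log₂(0.14) = 0.3971
Sum ≈ 2.4471 → 2.447 bits.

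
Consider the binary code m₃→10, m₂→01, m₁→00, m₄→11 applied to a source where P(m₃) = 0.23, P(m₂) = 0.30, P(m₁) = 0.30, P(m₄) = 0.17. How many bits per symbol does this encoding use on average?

2 bits/symbol

L̄ = Σ pᵢ·ℓᵢ = 0.23·2 + 0.30·2 + 0.30·2 + 0.17·2 = 2 bits/symbol.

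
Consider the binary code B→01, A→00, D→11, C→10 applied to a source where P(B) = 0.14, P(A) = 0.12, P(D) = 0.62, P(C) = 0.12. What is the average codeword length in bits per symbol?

2 bits/symbol

L̄ = Σ pᵢ·ℓᵢ = 0.14·2 + 0.12·2 + 0.62·2 + 0.12·2 = 2 bits/symbol.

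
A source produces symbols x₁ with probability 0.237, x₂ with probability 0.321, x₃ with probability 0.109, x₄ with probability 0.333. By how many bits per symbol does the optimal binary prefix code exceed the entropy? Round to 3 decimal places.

0.105 bits

Entropy H = −Σ p log₂ p ≈ 1.8953 bits.
Huffman merges: 109/1000+237/1000→173/500; 321/1000+333/1000→327/500; 173/500+327/500→1. L = 2 ≈ 2.0000.
L − H = 2.0000 − 1.8953 = 0.105 bits.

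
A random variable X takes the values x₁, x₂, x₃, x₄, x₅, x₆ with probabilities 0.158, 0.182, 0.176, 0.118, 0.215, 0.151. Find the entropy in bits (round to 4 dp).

H = −Σ pᵢ log₂ pᵢ.
−0.158·log₂(0.158) = 0.4206
−0.182·log₂(0.182) = 0.4474
−0.176·log₂(0.176) = 0.4411
−0.118·log₂(0.118) = 0.3638
−0.215·log₂(0.215) = 0.4768
−0.151·log₂(0.151) = 0.4118
Sum ≈ 2.5615 → 2.5615 bits.

2.5615 bits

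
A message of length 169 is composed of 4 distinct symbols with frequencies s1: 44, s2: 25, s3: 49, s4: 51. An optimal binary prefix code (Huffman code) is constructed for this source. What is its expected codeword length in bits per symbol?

2 bits/symbol

Probabilities are the counts divided by 169.
Repeatedly combine the two least-probable nodes; the expected code length is the sum of the merged weights.
merge 25/169 + 44/169 → 69/169
merge 49/169 + 51/169 → 100/169
merge 69/169 + 100/169 → 1
L = 69/169 + 100/169 + 1 = 2 bits/symbol.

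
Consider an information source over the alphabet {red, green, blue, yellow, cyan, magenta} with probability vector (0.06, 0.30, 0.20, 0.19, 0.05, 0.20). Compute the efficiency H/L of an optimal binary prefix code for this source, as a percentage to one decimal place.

Entropy H = −Σ p log₂ p ≈ 2.3647 bits.
Huffman merges: 1/20+3/50→11/100; 11/100+19/100→3/10; 1/5+1/5→2/5; 3/10+3/10→3/5; 2/5+3/5→1. L = 241/100 ≈ 2.4100.
Efficiency = H/L = 2.3647/2.4100 = 98.1%.

98.1%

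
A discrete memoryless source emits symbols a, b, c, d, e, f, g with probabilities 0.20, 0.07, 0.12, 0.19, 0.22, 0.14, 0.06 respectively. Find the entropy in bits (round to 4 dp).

2.6765 bits

H = −Σ pᵢ log₂ pᵢ.
−0.20·log₂(0.20) = 0.4644
−0.07·log₂(0.07) = 0.2686
−0.12·log₂(0.12) = 0.3671
−0.19·log₂(0.19) = 0.4552
−0.22·log₂(0.22) = 0.4806
−0.14·log₂(0.14) = 0.3971
−0.06·log₂(0.06) = 0.2435
Sum ≈ 2.6765 → 2.6765 bits.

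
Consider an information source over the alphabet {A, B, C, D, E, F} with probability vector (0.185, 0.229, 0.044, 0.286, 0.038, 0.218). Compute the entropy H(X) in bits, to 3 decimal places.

2.310 bits

H = −Σ pᵢ log₂ pᵢ.
−0.185·log₂(0.185) = 0.4504
−0.229·log₂(0.229) = 0.4870
−0.044·log₂(0.044) = 0.1983
−0.286·log₂(0.286) = 0.5165
−0.038·log₂(0.038) = 0.1793
−0.218·log₂(0.218) = 0.4791
Sum ≈ 2.3105 → 2.310 bits.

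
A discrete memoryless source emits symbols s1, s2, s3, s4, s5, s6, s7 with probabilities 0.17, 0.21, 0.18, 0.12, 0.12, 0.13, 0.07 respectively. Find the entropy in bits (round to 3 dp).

2.738 bits

H = −Σ pᵢ log₂ pᵢ.
−0.17·log₂(0.17) = 0.4346
−0.21·log₂(0.21) = 0.4728
−0.18·log₂(0.18) = 0.4453
−0.12·log₂(0.12) = 0.3671
−0.12·log₂(0.12) = 0.3671
−0.13·log₂(0.13) = 0.3826
−0.07·log₂(0.07) = 0.2686
Sum ≈ 2.7381 → 2.738 bits.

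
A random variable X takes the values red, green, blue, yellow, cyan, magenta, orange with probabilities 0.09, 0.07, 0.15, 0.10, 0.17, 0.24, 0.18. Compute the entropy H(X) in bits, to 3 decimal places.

H = −Σ pᵢ log₂ pᵢ.
−0.09·log₂(0.09) = 0.3127
−0.07·log₂(0.07) = 0.2686
−0.15·log₂(0.15) = 0.4105
−0.10·log₂(0.10) = 0.3322
−0.17·log₂(0.17) = 0.4346
−0.24·log₂(0.24) = 0.4941
−0.18·log₂(0.18) = 0.4453
Sum ≈ 2.6980 → 2.698 bits.

2.698 bits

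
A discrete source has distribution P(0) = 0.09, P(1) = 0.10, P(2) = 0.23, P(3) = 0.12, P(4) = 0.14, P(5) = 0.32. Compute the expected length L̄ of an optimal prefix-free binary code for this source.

Repeatedly combine the two least-probable nodes; the expected code length is the sum of the merged weights.
merge 9/100 + 1/10 → 19/100
merge 3/25 + 7/50 → 13/50
merge 19/100 + 23/100 → 21/50
merge 13/50 + 8/25 → 29/50
merge 21/50 + 29/50 → 1
L = 19/100 + 13/50 + 21/50 + 29/50 + 1 = 49/20 = 2.45 bits/symbol.

2.45 bits/symbol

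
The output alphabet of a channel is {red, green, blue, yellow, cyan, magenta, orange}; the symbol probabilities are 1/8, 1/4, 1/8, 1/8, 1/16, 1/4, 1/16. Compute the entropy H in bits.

2.625 bits

Each probability is a power of 1/2, so log₂(1/p) is an integer.
H = Σ p·log₂(1/p) = 1/8·3 + 1/4·2 + 1/8·3 + 1/8·3 + 1/16·4 + 1/4·2 + 1/16·4 = 2.625 bits.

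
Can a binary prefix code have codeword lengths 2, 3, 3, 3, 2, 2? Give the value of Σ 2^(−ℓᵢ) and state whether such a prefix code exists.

With common denominator 2^3 = 8: Σ 2^(−ℓᵢ) = 2/8 + 1/8 + 1/8 + 1/8 + 2/8 + 2/8 = 9/8 = 1.125.
Kraft's inequality requires Σ ≤ 1; here Σ = 1.125 > 1, so no such prefix code exists.

1.125; no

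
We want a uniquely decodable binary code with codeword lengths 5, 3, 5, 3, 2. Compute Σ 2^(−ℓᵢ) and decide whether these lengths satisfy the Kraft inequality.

0.5625; yes

With common denominator 2^5 = 32: Σ 2^(−ℓᵢ) = 1/32 + 4/32 + 1/32 + 4/32 + 8/32 = 18/32 = 0.5625.
Kraft's inequality requires Σ ≤ 1; here Σ = 0.5625 ≤ 1, so such a prefix code exists.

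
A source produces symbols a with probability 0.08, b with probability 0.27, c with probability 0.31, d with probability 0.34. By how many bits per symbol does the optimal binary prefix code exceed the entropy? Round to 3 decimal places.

Entropy H = −Σ p log₂ p ≈ 1.8545 bits.
Huffman merges: 2/25+27/100→7/20; 31/100+17/50→13/20; 7/20+13/20→1. L = 2 ≈ 2.0000.
L − H = 2.0000 − 1.8545 = 0.146 bits.

0.146 bits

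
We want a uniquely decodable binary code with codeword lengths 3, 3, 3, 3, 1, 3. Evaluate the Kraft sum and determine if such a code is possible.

1.125; no

With common denominator 2^3 = 8: Σ 2^(−ℓᵢ) = 1/8 + 1/8 + 1/8 + 1/8 + 4/8 + 1/8 = 9/8 = 1.125.
Kraft's inequality requires Σ ≤ 1; here Σ = 1.125 > 1, so no such prefix code exists.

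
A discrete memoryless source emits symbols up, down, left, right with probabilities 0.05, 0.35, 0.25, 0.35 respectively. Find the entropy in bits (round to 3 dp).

1.776 bits

H = −Σ pᵢ log₂ pᵢ.
−0.05·log₂(0.05) = 0.2161
−0.35·log₂(0.35) = 0.5301
−0.25·log₂(0.25) = 0.5000
−0.35·log₂(0.35) = 0.5301
Sum ≈ 1.7763 → 1.776 bits.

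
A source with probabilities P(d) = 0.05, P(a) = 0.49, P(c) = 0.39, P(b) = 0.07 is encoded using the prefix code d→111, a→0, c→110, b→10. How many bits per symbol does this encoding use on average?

1.95 bits/symbol

L̄ = Σ pᵢ·ℓᵢ = 0.05·3 + 0.49·1 + 0.39·3 + 0.07·2 = 1.95 bits/symbol.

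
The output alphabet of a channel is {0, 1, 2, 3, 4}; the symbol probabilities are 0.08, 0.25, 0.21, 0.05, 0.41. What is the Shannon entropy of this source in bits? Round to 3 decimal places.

2.008 bits

H = −Σ pᵢ log₂ pᵢ.
−0.08·log₂(0.08) = 0.2915
−0.25·log₂(0.25) = 0.5000
−0.21·log₂(0.21) = 0.4728
−0.05·log₂(0.05) = 0.2161
−0.41·log₂(0.41) = 0.5274
Sum ≈ 2.0078 → 2.008 bits.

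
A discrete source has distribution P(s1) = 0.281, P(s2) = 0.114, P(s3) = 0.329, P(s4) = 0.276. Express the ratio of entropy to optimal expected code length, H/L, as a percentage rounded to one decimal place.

Entropy H = −Σ p log₂ p ≈ 1.9120 bits.
Huffman merges: 57/500+69/250→39/100; 281/1000+329/1000→61/100; 39/100+61/100→1. L = 2 ≈ 2.0000.
Efficiency = H/L = 1.9120/2.0000 = 95.6%.

95.6%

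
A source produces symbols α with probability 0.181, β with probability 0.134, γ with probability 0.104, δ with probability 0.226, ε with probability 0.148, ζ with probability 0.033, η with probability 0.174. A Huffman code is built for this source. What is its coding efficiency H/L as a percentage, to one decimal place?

Entropy H = −Σ p log₂ p ≈ 2.6687 bits.
Huffman merges: 33/1000+13/125→137/1000; 67/500+137/1000→271/1000; 37/250+87/500→161/500; 181/1000+113/500→407/1000; 271/1000+161/500→593/1000; 407/1000+593/1000→1. L = 273/100 ≈ 2.7300.
Efficiency = H/L = 2.6687/2.7300 = 97.8%.

97.8%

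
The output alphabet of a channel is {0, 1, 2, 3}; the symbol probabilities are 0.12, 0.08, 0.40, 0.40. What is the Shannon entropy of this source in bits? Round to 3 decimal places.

H = −Σ pᵢ log₂ pᵢ.
−0.12·log₂(0.12) = 0.3671
−0.08·log₂(0.08) = 0.2915
−0.40·log₂(0.40) = 0.5288
−0.40·log₂(0.40) = 0.5288
Sum ≈ 1.7161 → 1.716 bits.

1.716 bits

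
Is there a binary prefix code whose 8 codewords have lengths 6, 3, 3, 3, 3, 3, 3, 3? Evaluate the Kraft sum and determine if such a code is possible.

With common denominator 2^6 = 64: Σ 2^(−ℓᵢ) = 1/64 + 8/64 + 8/64 + 8/64 + 8/64 + 8/64 + 8/64 + 8/64 = 57/64 = 0.890625.
Kraft's inequality requires Σ ≤ 1; here Σ = 0.890625 ≤ 1, so such a prefix code exists.

0.890625; yes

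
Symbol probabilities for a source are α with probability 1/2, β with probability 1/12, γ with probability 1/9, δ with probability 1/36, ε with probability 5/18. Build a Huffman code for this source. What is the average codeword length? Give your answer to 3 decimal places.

1.833 bits/symbol

Repeatedly combine the two least-probable nodes; the expected code length is the sum of the merged weights.
merge 1/36 + 1/12 → 1/9
merge 1/9 + 1/9 → 2/9
merge 2/9 + 5/18 → 1/2
merge 1/2 + 1/2 → 1
L = 1/9 + 2/9 + 1/2 + 1 = 11/6 ≈ 1.833 bits/symbol.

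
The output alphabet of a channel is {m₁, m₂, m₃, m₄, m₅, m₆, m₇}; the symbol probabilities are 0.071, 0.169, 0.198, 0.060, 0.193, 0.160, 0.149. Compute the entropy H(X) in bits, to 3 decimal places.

2.701 bits

H = −Σ pᵢ log₂ pᵢ.
−0.071·log₂(0.071) = 0.2709
−0.169·log₂(0.169) = 0.4335
−0.198·log₂(0.198) = 0.4626
−0.060·log₂(0.060) = 0.2435
−0.193·log₂(0.193) = 0.4581
−0.160·log₂(0.160) = 0.4230
−0.149·log₂(0.149) = 0.4092
Sum ≈ 2.7009 → 2.701 bits.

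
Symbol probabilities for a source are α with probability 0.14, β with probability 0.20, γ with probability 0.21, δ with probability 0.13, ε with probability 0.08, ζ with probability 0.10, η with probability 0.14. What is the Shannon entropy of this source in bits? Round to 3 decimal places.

H = −Σ pᵢ log₂ pᵢ.
−0.14·log₂(0.14) = 0.3971
−0.20·log₂(0.20) = 0.4644
−0.21·log₂(0.21) = 0.4728
−0.13·log₂(0.13) = 0.3826
−0.08·log₂(0.08) = 0.2915
−0.10·log₂(0.10) = 0.3322
−0.14·log₂(0.14) = 0.3971
Sum ≈ 2.7378 → 2.738 bits.

2.738 bits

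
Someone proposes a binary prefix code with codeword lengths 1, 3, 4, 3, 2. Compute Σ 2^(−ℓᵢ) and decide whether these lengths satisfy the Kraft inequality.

With common denominator 2^4 = 16: Σ 2^(−ℓᵢ) = 8/16 + 2/16 + 1/16 + 2/16 + 4/16 = 17/16 = 1.0625.
Kraft's inequality requires Σ ≤ 1; here Σ = 1.0625 > 1, so no such prefix code exists.

1.0625; no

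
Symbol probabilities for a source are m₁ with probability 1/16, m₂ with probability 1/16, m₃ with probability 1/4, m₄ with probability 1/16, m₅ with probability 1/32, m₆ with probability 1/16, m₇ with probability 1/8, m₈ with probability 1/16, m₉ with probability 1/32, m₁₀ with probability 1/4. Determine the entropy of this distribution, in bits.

Each probability is a power of 1/2, so log₂(1/p) is an integer.
H = Σ p·log₂(1/p) = 1/16·4 + 1/16·4 + 1/4·2 + 1/16·4 + 1/32·5 + 1/16·4 + 1/8·3 + 1/16·4 + 1/32·5 + 1/4·2 = 2.9375 bits.

2.9375 bits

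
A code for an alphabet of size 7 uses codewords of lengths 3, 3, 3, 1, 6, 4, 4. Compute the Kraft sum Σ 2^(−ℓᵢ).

With common denominator 2^6 = 64: Σ 2^(−ℓᵢ) = 8/64 + 8/64 + 8/64 + 32/64 + 1/64 + 4/64 + 4/64 = 65/64 = 1.015625.

1.015625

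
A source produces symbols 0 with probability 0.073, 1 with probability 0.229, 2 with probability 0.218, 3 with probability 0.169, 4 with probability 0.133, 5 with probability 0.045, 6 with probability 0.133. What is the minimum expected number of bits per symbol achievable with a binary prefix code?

Repeatedly combine the two least-probable nodes; the expected code length is the sum of the merged weights.
merge 9/200 + 73/1000 → 59/500
merge 59/500 + 133/1000 → 251/1000
merge 133/1000 + 169/1000 → 151/500
merge 109/500 + 229/1000 → 447/1000
merge 251/1000 + 151/500 → 553/1000
merge 447/1000 + 553/1000 → 1
L = 59/500 + 251/1000 + 151/500 + 447/1000 + 553/1000 + 1 = 2671/1000 = 2.671 bits/symbol.

2.671 bits/symbol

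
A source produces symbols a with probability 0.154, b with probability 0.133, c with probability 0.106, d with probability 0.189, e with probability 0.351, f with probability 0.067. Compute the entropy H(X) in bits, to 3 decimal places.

H = −Σ pᵢ log₂ pᵢ.
−0.154·log₂(0.154) = 0.4156
−0.133·log₂(0.133) = 0.3871
−0.106·log₂(0.106) = 0.3432
−0.189·log₂(0.189) = 0.4543
−0.351·log₂(0.351) = 0.5302
−0.067·log₂(0.067) = 0.2613
Sum ≈ 2.3917 → 2.392 bits.

2.392 bits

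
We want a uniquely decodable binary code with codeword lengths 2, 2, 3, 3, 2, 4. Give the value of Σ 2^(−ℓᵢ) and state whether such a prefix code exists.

With common denominator 2^4 = 16: Σ 2^(−ℓᵢ) = 4/16 + 4/16 + 2/16 + 2/16 + 4/16 + 1/16 = 17/16 = 1.0625.
Kraft's inequality requires Σ ≤ 1; here Σ = 1.0625 > 1, so no such prefix code exists.

1.0625; no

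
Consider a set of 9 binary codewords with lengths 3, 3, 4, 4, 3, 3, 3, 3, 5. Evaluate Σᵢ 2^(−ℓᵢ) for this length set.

With common denominator 2^5 = 32: Σ 2^(−ℓᵢ) = 4/32 + 4/32 + 2/32 + 2/32 + 4/32 + 4/32 + 4/32 + 4/32 + 1/32 = 29/32 = 0.90625.

0.90625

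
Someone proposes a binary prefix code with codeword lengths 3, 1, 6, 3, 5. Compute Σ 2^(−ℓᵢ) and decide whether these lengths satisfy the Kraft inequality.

With common denominator 2^6 = 64: Σ 2^(−ℓᵢ) = 8/64 + 32/64 + 1/64 + 8/64 + 2/64 = 51/64 = 0.796875.
Kraft's inequality requires Σ ≤ 1; here Σ = 0.796875 ≤ 1, so such a prefix code exists.

0.796875; yes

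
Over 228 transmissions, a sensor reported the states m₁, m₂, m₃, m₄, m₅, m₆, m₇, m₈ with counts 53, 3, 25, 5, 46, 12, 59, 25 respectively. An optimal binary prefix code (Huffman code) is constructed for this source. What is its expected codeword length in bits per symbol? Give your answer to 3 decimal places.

2.627 bits/symbol

Probabilities are the counts divided by 228.
Repeatedly combine the two least-probable nodes; the expected code length is the sum of the merged weights.
merge 1/76 + 5/228 → 2/57
merge 2/57 + 1/19 → 5/57
merge 5/57 + 25/228 → 15/76
merge 25/228 + 15/76 → 35/114
merge 23/114 + 53/228 → 33/76
merge 59/228 + 35/114 → 43/76
merge 33/76 + 43/76 → 1
L = 2/57 + 5/57 + 15/76 + 35/114 + 33/76 + 43/76 + 1 = 599/228 ≈ 2.627 bits/symbol.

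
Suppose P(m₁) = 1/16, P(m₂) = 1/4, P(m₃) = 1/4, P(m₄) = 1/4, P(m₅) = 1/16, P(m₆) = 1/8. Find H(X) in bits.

Each probability is a power of 1/2, so log₂(1/p) is an integer.
H = Σ p·log₂(1/p) = 1/16·4 + 1/4·2 + 1/4·2 + 1/4·2 + 1/16·4 + 1/8·3 = 2.375 bits.

2.375 bits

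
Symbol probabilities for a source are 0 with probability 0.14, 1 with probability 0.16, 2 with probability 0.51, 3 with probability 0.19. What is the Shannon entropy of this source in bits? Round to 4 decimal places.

1.7708 bits

H = −Σ pᵢ log₂ pᵢ.
−0.14·log₂(0.14) = 0.3971
−0.16·log₂(0.16) = 0.4230
−0.51·log₂(0.51) = 0.4954
−0.19·log₂(0.19) = 0.4552
Sum ≈ 1.7708 → 1.7708 bits.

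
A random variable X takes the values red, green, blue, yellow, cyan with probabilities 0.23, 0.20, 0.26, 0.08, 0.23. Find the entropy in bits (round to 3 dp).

H = −Σ pᵢ log₂ pᵢ.
−0.23·log₂(0.23) = 0.4877
−0.20·log₂(0.20) = 0.4644
−0.26·log₂(0.26) = 0.5053
−0.08·log₂(0.08) = 0.2915
−0.23·log₂(0.23) = 0.4877
Sum ≈ 2.2365 → 2.237 bits.

2.237 bits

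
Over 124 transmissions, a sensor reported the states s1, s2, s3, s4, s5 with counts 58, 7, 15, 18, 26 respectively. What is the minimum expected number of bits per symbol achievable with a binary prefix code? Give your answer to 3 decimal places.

2.032 bits/symbol

Probabilities are the counts divided by 124.
Repeatedly combine the two least-probable nodes; the expected code length is the sum of the merged weights.
merge 7/124 + 15/124 → 11/62
merge 9/62 + 11/62 → 10/31
merge 13/62 + 10/31 → 33/62
merge 29/62 + 33/62 → 1
L = 11/62 + 10/31 + 33/62 + 1 = 63/31 ≈ 2.032 bits/symbol.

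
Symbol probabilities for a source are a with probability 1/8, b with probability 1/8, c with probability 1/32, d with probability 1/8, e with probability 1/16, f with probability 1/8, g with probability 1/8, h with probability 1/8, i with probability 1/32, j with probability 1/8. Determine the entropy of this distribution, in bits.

Each probability is a power of 1/2, so log₂(1/p) is an integer.
H = Σ p·log₂(1/p) = 1/8·3 + 1/8·3 + 1/32·5 + 1/8·3 + 1/16·4 + 1/8·3 + 1/8·3 + 1/8·3 + 1/32·5 + 1/8·3 = 3.1875 bits.

3.1875 bits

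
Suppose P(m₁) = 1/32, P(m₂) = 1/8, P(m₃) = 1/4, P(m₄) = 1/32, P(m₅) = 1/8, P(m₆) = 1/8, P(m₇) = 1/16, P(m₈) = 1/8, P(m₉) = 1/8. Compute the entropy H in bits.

2.9375 bits

Each probability is a power of 1/2, so log₂(1/p) is an integer.
H = Σ p·log₂(1/p) = 1/32·5 + 1/8·3 + 1/4·2 + 1/32·5 + 1/8·3 + 1/8·3 + 1/16·4 + 1/8·3 + 1/8·3 = 2.9375 bits.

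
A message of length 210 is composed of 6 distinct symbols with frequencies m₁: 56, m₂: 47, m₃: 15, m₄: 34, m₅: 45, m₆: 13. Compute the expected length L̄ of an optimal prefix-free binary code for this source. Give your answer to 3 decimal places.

Probabilities are the counts divided by 210.
Repeatedly combine the two least-probable nodes; the expected code length is the sum of the merged weights.
merge 13/210 + 1/14 → 2/15
merge 2/15 + 17/105 → 31/105
merge 3/14 + 47/210 → 46/105
merge 4/15 + 31/105 → 59/105
merge 46/105 + 59/105 → 1
L = 2/15 + 31/105 + 46/105 + 59/105 + 1 = 17/7 ≈ 2.429 bits/symbol.

2.429 bits/symbol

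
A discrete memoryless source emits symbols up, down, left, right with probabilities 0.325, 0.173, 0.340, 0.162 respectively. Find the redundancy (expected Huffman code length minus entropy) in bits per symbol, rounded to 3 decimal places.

Entropy H = −Σ p log₂ p ≈ 1.9194 bits.
Huffman merges: 81/500+173/1000→67/200; 13/40+67/200→33/50; 17/50+33/50→1. L = 399/200 ≈ 1.9950.
L − H = 1.9950 − 1.9194 = 0.076 bits.

0.076 bits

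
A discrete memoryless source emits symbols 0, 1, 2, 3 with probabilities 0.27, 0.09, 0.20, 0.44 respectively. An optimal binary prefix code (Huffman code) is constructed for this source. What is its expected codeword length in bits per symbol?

1.85 bits/symbol

Repeatedly combine the two least-probable nodes; the expected code length is the sum of the merged weights.
merge 9/100 + 1/5 → 29/100
merge 27/100 + 29/100 → 14/25
merge 11/25 + 14/25 → 1
L = 29/100 + 14/25 + 1 = 37/20 = 1.85 bits/symbol.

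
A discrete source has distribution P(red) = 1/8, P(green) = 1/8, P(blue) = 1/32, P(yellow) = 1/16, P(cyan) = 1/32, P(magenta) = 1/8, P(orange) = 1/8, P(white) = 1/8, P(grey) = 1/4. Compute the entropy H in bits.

Each probability is a power of 1/2, so log₂(1/p) is an integer.
H = Σ p·log₂(1/p) = 1/8·3 + 1/8·3 + 1/32·5 + 1/16·4 + 1/32·5 + 1/8·3 + 1/8·3 + 1/8·3 + 1/4·2 = 2.9375 bits.

2.9375 bits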